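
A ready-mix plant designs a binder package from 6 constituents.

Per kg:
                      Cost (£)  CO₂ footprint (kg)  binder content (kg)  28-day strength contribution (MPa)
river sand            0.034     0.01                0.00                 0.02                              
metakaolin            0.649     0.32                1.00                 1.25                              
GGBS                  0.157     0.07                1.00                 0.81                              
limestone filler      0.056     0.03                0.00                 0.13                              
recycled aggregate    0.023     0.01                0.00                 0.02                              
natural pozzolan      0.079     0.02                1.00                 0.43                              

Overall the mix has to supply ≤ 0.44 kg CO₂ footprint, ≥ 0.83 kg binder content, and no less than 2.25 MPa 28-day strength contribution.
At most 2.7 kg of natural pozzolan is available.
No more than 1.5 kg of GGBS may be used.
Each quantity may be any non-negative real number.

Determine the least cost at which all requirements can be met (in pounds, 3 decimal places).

Let x1 = kg of river sand, x2 = kg of metakaolin, x3 = kg of GGBS, x4 = kg of limestone filler, x5 = kg of recycled aggregate, x6 = kg of natural pozzolan.
Minimize 0.034x1 + 0.649x2 + 0.157x3 + 0.056x4 + 0.023x5 + 0.079x6 with:
  0.01x1 + 0.32x2 + 0.07x3 + 0.03x4 + 0.01x5 + 0.02x6 ≤ 0.44   (CO₂ footprint)
  1x2 + 1x3 + 1x6 ≥ 0.83   (binder content)
  0.02x1 + 1.25x2 + 0.81x3 + 0.13x4 + 0.02x5 + 0.43x6 ≥ 2.25   (28-day strength contribution)
  x6 ≤ 2.7
  x3 ≤ 1.5
  x1, x2, x3, x4, x5, x6 ≥ 0.
The cheapest feasible vertex uses only GGBS, natural pozzolan; river sand, metakaolin, limestone filler, recycled aggregate are not used. Binding constraints: 28-day strength contribution and the natural pozzolan cap.
So GGBS = 1.344 kg, natural pozzolan = 2.7 kg.
Objective = 0.157·1.344 + 0.079·2.7 = 0.42431.

£0.424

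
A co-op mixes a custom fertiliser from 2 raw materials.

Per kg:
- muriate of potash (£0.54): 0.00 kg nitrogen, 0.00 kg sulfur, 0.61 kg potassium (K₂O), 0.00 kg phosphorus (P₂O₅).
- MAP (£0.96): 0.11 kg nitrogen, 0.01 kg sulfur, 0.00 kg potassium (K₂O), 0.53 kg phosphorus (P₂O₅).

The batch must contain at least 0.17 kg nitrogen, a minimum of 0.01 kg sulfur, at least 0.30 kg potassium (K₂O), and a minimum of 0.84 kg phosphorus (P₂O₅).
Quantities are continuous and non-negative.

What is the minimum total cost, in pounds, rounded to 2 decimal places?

Let x1 = kg of muriate of potash, x2 = kg of MAP.
Minimise 0.54x1 + 0.96x2 subject to:
  0.11x2 ≥ 0.17   (nitrogen)
  0.01x2 ≥ 0.01   (sulfur)
  0.61x1 ≥ 0.3   (potassium (K₂O))
  0.53x2 ≥ 0.84   (phosphorus (P₂O₅))
  x1, x2 ≥ 0.
Both inputs are positive at the optimum. The potassium (K₂O) and phosphorus (P₂O₅) requirements are met with equality.
Solving gives x1 = 0.4918, x2 = 1.585.
Cost = 0.54·0.4918 + 0.96·1.585 = 1.7872.

£1.79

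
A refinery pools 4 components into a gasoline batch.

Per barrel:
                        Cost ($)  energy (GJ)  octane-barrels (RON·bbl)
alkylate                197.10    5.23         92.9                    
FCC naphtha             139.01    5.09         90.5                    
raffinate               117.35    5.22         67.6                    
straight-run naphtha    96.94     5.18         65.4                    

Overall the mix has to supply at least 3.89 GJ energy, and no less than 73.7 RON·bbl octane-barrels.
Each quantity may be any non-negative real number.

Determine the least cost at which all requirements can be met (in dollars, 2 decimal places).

$109.24

Treat it as an LP. Let x1 = barrels of alkylate, x2 = barrels of FCC naphtha, x3 = barrels of raffinate, x4 = barrels of straight-run naphtha.
Minimise 197.1x1 + 139.01x2 + 117.35x3 + 96.94x4 s.t.:
  5.23x1 + 5.09x2 + 5.22x3 + 5.18x4 ≥ 3.89   (energy)
  92.9x1 + 90.5x2 + 67.6x3 + 65.4x4 ≥ 73.7   (octane-barrels)
  x1, x2, x3, x4 ≥ 0.
The optimal basis is {straight-run naphtha}; alkylate, FCC naphtha, raffinate drop out. Binding constraint: octane-barrels.
So straight-run naphtha = 1.1269 barrels.
Hence cost = 96.94·1.1269 = $109.2417.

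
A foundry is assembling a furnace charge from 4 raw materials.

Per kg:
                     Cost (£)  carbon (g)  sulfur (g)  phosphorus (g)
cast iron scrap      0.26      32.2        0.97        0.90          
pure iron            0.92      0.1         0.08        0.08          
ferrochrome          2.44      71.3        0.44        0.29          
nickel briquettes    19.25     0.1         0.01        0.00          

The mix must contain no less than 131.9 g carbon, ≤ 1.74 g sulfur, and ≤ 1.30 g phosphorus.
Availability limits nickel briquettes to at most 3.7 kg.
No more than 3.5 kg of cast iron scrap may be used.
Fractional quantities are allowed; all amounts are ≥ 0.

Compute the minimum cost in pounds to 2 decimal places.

Set it up as a linear program. Let x1 = kg of cast iron scrap, x2 = kg of pure iron, x3 = kg of ferrochrome, x4 = kg of nickel briquettes.
Minimise 0.26x1 + 0.92x2 + 2.44x3 + 19.25x4 subject to:
  32.2x1 + 0.1x2 + 71.3x3 + 0.1x4 ≥ 131.9   (carbon)
  0.97x1 + 0.08x2 + 0.44x3 + 0.01x4 ≤ 1.74   (sulfur)
  0.9x1 + 0.08x2 + 0.29x3 ≤ 1.3   (phosphorus)
  x4 ≤ 3.7
  x1 ≤ 3.5
  x1, x2, x3, x4 ≥ 0.
The optimal basis is {cast iron scrap, ferrochrome}; pure iron, nickel briquettes drop out. Binding constraints: carbon and phosphorus.
So cast iron scrap = 0.9928 kg, ferrochrome = 1.402 kg.
Hence cost = 0.26·0.9928 + 2.44·1.402 = £3.6790.

£3.68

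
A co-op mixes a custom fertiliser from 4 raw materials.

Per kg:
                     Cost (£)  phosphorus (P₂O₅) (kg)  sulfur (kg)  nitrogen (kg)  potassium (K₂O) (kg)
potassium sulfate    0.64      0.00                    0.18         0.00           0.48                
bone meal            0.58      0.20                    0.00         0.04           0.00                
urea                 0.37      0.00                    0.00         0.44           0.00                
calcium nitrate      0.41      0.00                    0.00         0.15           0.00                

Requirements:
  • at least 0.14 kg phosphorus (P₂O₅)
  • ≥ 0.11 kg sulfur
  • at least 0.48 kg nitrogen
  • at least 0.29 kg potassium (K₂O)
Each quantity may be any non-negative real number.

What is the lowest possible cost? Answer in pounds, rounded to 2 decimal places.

£1.18

Set it up as a linear program. Let x1 = kg of potassium sulfate, x2 = kg of bone meal, x3 = kg of urea, x4 = kg of calcium nitrate.
Minimise 0.64x1 + 0.58x2 + 0.37x3 + 0.41x4 s.t.:
  0.2x2 ≥ 0.14   (phosphorus (P₂O₅))
  0.18x1 ≥ 0.11   (sulfur)
  0.04x2 + 0.44x3 + 0.15x4 ≥ 0.48   (nitrogen)
  0.48x1 ≥ 0.29   (potassium (K₂O))
  x1, x2, x3, x4 ≥ 0.
The cheapest feasible vertex uses only potassium sulfate, bone meal, urea; calcium nitrate is not used. The phosphorus (P₂O₅), sulfur, nitrogen requirements are met with equality.
So potassium sulfate = 0.6111 kg, bone meal = 0.7 kg, urea = 1.027 kg.
Total cost: 0.64·0.6111 + 0.58·0.7 + 0.37·1.027 = 1.1771.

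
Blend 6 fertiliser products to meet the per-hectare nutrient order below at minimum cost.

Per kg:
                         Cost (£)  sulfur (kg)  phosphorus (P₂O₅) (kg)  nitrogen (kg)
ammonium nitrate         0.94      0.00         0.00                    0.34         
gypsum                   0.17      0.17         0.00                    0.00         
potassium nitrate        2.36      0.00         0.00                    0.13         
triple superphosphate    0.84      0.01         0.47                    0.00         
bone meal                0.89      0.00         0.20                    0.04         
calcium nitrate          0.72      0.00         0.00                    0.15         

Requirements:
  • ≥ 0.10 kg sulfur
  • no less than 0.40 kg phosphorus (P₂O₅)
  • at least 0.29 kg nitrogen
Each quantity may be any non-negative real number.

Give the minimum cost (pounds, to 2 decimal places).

£1.61

Let x1 = kg of ammonium nitrate, x2 = kg of gypsum, x3 = kg of potassium nitrate, x4 = kg of triple superphosphate, x5 = kg of bone meal, x6 = kg of calcium nitrate.
Minimise 0.94x1 + 0.17x2 + 2.36x3 + 0.84x4 + 0.89x5 + 0.72x6 with:
  0.17x2 + 0.01x4 ≥ 0.1   (sulfur)
  0.47x4 + 0.2x5 ≥ 0.4   (phosphorus (P₂O₅))
  0.34x1 + 0.13x3 + 0.04x5 + 0.15x6 ≥ 0.29   (nitrogen)
  x1, x2, x3, x4, x5, x6 ≥ 0.
The optimal basis is {ammonium nitrate, gypsum, triple superphosphate}; potassium nitrate, bone meal, calcium nitrate drop out. There the sulfur, phosphorus (P₂O₅), nitrogen constraints are tight.
Optimal quantities: ammonium nitrate = 0.8529 kg, gypsum = 0.5382 kg, triple superphosphate = 0.8511 kg.
Cost = 0.94·0.8529 + 0.17·0.5382 + 0.84·0.8511 = 1.6081.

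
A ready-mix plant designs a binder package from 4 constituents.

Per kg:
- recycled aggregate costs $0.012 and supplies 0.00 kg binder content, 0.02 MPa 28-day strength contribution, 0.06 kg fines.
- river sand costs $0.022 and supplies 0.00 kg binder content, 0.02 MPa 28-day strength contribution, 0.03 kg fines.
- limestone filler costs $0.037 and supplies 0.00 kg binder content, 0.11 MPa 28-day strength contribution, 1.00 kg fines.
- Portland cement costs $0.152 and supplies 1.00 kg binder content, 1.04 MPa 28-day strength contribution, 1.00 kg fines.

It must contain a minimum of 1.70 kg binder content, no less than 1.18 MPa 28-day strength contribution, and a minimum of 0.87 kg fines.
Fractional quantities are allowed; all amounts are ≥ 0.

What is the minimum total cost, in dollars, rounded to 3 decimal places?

Let x1 = kg of recycled aggregate, x2 = kg of river sand, x3 = kg of limestone filler, x4 = kg of Portland cement.
Minimize 0.012x1 + 0.022x2 + 0.037x3 + 0.152x4 subject to:
  1x4 ≥ 1.7   (binder content)
  0.02x1 + 0.02x2 + 0.11x3 + 1.04x4 ≥ 1.18   (28-day strength contribution)
  0.06x1 + 0.03x2 + 1x3 + 1x4 ≥ 0.87   (fines)
  x1, x2, x3, x4 ≥ 0.
The minimum-cost mix takes nothing from recycled aggregate, river sand, limestone filler — only Portland cement. Binding constraint: binder content.
That vertex is x4 = 1.7.
Hence cost = 0.152·1.7 = $0.25840.

$0.258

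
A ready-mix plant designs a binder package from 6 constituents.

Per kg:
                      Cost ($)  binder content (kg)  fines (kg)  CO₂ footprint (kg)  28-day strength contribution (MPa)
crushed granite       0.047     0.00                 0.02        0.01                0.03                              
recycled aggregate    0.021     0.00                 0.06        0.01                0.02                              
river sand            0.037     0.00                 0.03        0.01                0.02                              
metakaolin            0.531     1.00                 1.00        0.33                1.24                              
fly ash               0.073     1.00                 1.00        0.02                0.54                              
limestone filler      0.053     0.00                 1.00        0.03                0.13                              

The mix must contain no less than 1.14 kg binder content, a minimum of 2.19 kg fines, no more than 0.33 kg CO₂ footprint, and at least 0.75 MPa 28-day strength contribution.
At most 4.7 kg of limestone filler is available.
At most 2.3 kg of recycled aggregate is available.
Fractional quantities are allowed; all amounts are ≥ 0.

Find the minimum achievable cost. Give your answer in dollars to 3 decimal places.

Treat it as an LP. Let x1 = kg of crushed granite, x2 = kg of recycled aggregate, x3 = kg of river sand, x4 = kg of metakaolin, x5 = kg of fly ash, x6 = kg of limestone filler.
Minimize 0.047x1 + 0.021x2 + 0.037x3 + 0.531x4 + 0.073x5 + 0.053x6 subject to:
  1x4 + 1x5 ≥ 1.14   (binder content)
  0.02x1 + 0.06x2 + 0.03x3 + 1x4 + 1x5 + 1x6 ≥ 2.19   (fines)
  0.01x1 + 0.01x2 + 0.01x3 + 0.33x4 + 0.02x5 + 0.03x6 ≤ 0.33   (CO₂ footprint)
  0.03x1 + 0.02x2 + 0.02x3 + 1.24x4 + 0.54x5 + 0.13x6 ≥ 0.75   (28-day strength contribution)
  x6 ≤ 4.7
  x2 ≤ 2.3
  x1, x2, x3, x4, x5, x6 ≥ 0.
At the optimum only fly ash, limestone filler are positive (crushed granite, recycled aggregate, river sand, metakaolin = 0). There the binder content and fines constraints are tight.
So fly ash = 1.14 kg, limestone filler = 1.05 kg.
Objective = 0.073·1.14 + 0.053·1.05 = 0.13887.

$0.139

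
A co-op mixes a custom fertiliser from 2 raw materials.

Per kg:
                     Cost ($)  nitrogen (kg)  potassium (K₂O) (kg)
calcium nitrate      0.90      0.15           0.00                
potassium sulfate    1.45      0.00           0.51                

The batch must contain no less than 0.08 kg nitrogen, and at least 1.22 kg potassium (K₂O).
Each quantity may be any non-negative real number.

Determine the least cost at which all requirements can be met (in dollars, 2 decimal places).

$3.95

Treat it as an LP. Let x1 = kg of calcium nitrate, x2 = kg of potassium sulfate.
min 0.9x1 + 1.45x2 subject to:
  0.15x1 ≥ 0.08   (nitrogen)
  0.51x2 ≥ 1.22   (potassium (K₂O))
  x1, x2 ≥ 0.
Both inputs are positive at the optimum. There the nitrogen and potassium (K₂O) constraints are tight.
That vertex is x1 = 0.5333, x2 = 2.392.
Cost = 0.9·0.5333 + 1.45·2.392 = 3.9484.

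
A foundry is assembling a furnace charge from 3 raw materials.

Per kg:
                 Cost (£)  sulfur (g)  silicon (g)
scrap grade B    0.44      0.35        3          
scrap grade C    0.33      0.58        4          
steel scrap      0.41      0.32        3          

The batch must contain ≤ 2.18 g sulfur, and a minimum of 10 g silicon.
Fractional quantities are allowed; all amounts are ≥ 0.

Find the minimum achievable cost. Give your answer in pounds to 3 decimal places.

Let x1 = kg of scrap grade B, x2 = kg of scrap grade C, x3 = kg of steel scrap.
Minimise 0.44x1 + 0.33x2 + 0.41x3 with:
  0.35x1 + 0.58x2 + 0.32x3 ≤ 2.18   (sulfur)
  3x1 + 4x2 + 3x3 ≥ 10   (silicon)
  x1, x2, x3 ≥ 0.
The cheapest feasible vertex uses only scrap grade C; scrap grade B, steel scrap are not used. Binding constraint: silicon.
Optimal quantities: scrap grade C = 2.5 kg.
Objective = 0.33·2.5 = 0.82500.

£0.825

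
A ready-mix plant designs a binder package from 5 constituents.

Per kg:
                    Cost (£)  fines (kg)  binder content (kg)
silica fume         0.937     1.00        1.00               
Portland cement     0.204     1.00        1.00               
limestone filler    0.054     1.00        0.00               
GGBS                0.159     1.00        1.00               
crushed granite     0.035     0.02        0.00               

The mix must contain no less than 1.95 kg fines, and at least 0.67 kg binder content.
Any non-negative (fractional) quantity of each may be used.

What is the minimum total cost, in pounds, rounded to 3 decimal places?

Set it up as a linear program. Let x1 = kg of silica fume, x2 = kg of Portland cement, x3 = kg of limestone filler, x4 = kg of GGBS, x5 = kg of crushed granite.
min 0.937x1 + 0.204x2 + 0.054x3 + 0.159x4 + 0.035x5 s.t.:
  1x1 + 1x2 + 1x3 + 1x4 + 0.02x5 ≥ 1.95   (fines)
  1x1 + 1x2 + 1x4 ≥ 0.67   (binder content)
  x1, x2, x3, x4, x5 ≥ 0.
The minimum-cost mix takes nothing from silica fume, Portland cement, crushed granite — only limestone filler, GGBS. Binding constraints: fines and binder content.
So limestone filler = 1.28 kg, GGBS = 0.67 kg.
Total cost: 0.054·1.28 + 0.159·0.67 = 0.17565.

£0.176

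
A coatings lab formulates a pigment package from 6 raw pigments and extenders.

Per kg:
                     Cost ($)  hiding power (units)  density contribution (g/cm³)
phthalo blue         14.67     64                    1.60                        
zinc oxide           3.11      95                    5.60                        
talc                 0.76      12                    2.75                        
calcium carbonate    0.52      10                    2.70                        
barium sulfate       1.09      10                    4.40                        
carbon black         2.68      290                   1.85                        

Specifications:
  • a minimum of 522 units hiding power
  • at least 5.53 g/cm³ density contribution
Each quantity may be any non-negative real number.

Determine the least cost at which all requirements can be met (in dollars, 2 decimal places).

$5.18

Let x1 = kg of phthalo blue, x2 = kg of zinc oxide, x3 = kg of talc, x4 = kg of calcium carbonate, x5 = kg of barium sulfate, x6 = kg of carbon black.
Minimize 14.67x1 + 3.11x2 + 0.76x3 + 0.52x4 + 1.09x5 + 2.68x6 with:
  64x1 + 95x2 + 12x3 + 10x4 + 10x5 + 290x6 ≥ 522   (hiding power)
  1.6x1 + 5.6x2 + 2.75x3 + 2.7x4 + 4.4x5 + 1.85x6 ≥ 5.53   (density contribution)
  x1, x2, x3, x4, x5, x6 ≥ 0.
The minimum-cost mix takes nothing from phthalo blue, zinc oxide, talc, barium sulfate — only calcium carbonate, carbon black. Binding constraints: hiding power and density contribution.
Optimal quantities: calcium carbonate = 0.8345 kg, carbon black = 1.771 kg.
Objective = 0.52·0.8345 + 2.68·1.771 = 5.1802.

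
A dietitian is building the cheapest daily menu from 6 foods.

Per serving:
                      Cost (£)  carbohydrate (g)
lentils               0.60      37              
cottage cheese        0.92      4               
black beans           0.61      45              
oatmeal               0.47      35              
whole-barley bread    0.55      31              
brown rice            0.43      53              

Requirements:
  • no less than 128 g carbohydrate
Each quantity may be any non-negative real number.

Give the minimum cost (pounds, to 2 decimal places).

£1.04

Let x1 = servings of lentils, x2 = servings of cottage cheese, x3 = servings of black beans, x4 = servings of oatmeal, x5 = servings of whole-barley bread, x6 = servings of brown rice.
Minimize 0.6x1 + 0.92x2 + 0.61x3 + 0.47x4 + 0.55x5 + 0.43x6 subject to:
  37x1 + 4x2 + 45x3 + 35x4 + 31x5 + 53x6 ≥ 128   (carbohydrate)
  x1, x2, x3, x4, x5, x6 ≥ 0.
The cheapest feasible vertex uses only brown rice; lentils, cottage cheese, black beans, oatmeal, whole-barley bread are not used. The carbohydrate requirement is met with equality.
Optimal quantities: brown rice = 2.415 servings.
Hence cost = 0.43·2.415 = £1.0385.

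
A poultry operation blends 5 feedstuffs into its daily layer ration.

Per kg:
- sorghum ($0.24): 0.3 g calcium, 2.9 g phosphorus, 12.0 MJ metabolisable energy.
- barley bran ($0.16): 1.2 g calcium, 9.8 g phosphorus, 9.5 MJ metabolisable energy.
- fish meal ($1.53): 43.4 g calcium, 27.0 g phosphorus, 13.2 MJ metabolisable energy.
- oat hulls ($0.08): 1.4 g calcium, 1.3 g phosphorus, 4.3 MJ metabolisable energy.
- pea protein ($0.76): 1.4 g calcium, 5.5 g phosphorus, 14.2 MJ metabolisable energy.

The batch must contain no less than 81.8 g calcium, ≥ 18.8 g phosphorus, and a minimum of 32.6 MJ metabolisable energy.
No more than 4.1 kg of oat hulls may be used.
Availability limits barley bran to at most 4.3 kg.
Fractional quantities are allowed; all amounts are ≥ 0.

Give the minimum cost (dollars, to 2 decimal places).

$2.94

Set it up as a linear program. Let x1 = kg of sorghum, x2 = kg of barley bran, x3 = kg of fish meal, x4 = kg of oat hulls, x5 = kg of pea protein.
min 0.24x1 + 0.16x2 + 1.53x3 + 0.08x4 + 0.76x5 s.t.:
  0.3x1 + 1.2x2 + 43.4x3 + 1.4x4 + 1.4x5 ≥ 81.8   (calcium)
  2.9x1 + 9.8x2 + 27x3 + 1.3x4 + 5.5x5 ≥ 18.8   (phosphorus)
  12x1 + 9.5x2 + 13.2x3 + 4.3x4 + 14.2x5 ≥ 32.6   (metabolisable energy)
  x4 ≤ 4.1
  x2 ≤ 4.3
  x1, x2, x3, x4, x5 ≥ 0.
At the optimum only fish meal, oat hulls are positive (sorghum, barley bran, pea protein = 0). There the calcium and metabolisable energy constraints are tight.
Optimal quantities: fish meal = 1.8205 kg, oat hulls = 1.9929 kg.
Total cost: 1.53·1.8205 + 0.08·1.9929 = 2.9448.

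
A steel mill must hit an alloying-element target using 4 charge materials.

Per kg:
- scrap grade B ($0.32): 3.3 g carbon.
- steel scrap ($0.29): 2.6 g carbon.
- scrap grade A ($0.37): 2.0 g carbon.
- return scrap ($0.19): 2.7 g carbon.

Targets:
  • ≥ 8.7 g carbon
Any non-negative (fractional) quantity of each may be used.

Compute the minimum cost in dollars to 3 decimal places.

Set it up as a linear program. Let x1 = kg of scrap grade B, x2 = kg of steel scrap, x3 = kg of scrap grade A, x4 = kg of return scrap.
Minimise 0.32x1 + 0.29x2 + 0.37x3 + 0.19x4 subject to:
  3.3x1 + 2.6x2 + 2x3 + 2.7x4 ≥ 8.7   (carbon)
  x1, x2, x3, x4 ≥ 0.
At the optimum only return scrap is positive (scrap grade B, steel scrap, scrap grade A = 0). The carbon requirement is met with equality.
So return scrap = 3.222 kg.
Hence cost = 0.19·3.222 = $0.61218.

$0.612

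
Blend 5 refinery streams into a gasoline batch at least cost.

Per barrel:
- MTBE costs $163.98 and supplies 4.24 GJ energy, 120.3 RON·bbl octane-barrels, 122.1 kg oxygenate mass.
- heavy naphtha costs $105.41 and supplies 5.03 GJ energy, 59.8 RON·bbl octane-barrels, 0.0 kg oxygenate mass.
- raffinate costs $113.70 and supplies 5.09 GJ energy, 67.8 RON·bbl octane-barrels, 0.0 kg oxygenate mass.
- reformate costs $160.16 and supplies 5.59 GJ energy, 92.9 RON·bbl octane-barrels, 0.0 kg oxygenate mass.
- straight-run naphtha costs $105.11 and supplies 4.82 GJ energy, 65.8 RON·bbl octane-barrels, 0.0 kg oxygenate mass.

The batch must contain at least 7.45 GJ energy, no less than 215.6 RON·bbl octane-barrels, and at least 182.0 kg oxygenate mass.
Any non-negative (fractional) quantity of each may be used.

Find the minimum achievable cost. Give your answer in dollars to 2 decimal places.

This is a linear program. Let x1 = barrels of MTBE, x2 = barrels of heavy naphtha, x3 = barrels of raffinate, x4 = barrels of reformate, x5 = barrels of straight-run naphtha.
Minimize 163.98x1 + 105.41x2 + 113.7x3 + 160.16x4 + 105.11x5 with:
  4.24x1 + 5.03x2 + 5.09x3 + 5.59x4 + 4.82x5 ≥ 7.45   (energy)
  120.3x1 + 59.8x2 + 67.8x3 + 92.9x4 + 65.8x5 ≥ 215.6   (octane-barrels)
  122.1x1 ≥ 182   (oxygenate mass)
  x1, x2, x3, x4, x5 ≥ 0.
The cheapest feasible vertex uses only MTBE; heavy naphtha, raffinate, reformate, straight-run naphtha are not used. There the octane-barrels constraint is tight.
Optimal quantities: MTBE = 1.7922 barrels.
Cost = 163.98·1.7922 = 293.88496.

$293.88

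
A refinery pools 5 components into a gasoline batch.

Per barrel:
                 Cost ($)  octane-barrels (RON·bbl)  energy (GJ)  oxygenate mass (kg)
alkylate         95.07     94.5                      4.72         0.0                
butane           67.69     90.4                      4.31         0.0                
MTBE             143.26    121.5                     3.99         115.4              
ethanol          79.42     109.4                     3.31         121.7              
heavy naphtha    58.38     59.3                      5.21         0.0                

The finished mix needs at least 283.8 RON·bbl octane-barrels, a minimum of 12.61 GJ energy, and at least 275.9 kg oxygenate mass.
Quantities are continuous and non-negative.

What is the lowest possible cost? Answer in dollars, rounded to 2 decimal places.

Treat it as an LP. Let x1 = barrels of alkylate, x2 = barrels of butane, x3 = barrels of MTBE, x4 = barrels of ethanol, x5 = barrels of heavy naphtha.
Minimize 95.07x1 + 67.69x2 + 143.26x3 + 79.42x4 + 58.38x5 with:
  94.5x1 + 90.4x2 + 121.5x3 + 109.4x4 + 59.3x5 ≥ 283.8   (octane-barrels)
  4.72x1 + 4.31x2 + 3.99x3 + 3.31x4 + 5.21x5 ≥ 12.61   (energy)
  115.4x3 + 121.7x4 ≥ 275.9   (oxygenate mass)
  x1, x2, x3, x4, x5 ≥ 0.
The minimum-cost mix takes nothing from alkylate, butane, MTBE — only ethanol, heavy naphtha. There the energy and oxygenate mass constraints are tight.
That vertex is x4 = 2.267, x5 = 0.9801.
Cost = 79.42·2.267 + 58.38·0.9801 = 237.2634.

$237.26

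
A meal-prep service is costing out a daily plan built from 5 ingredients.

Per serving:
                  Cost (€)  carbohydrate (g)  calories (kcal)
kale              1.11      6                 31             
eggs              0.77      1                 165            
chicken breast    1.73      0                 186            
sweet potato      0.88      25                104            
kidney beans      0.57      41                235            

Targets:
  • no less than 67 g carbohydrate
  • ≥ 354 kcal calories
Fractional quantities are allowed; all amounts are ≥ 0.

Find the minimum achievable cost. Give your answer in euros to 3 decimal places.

This is a linear program. Let x1 = servings of kale, x2 = servings of eggs, x3 = servings of chicken breast, x4 = servings of sweet potato, x5 = servings of kidney beans.
min 1.11x1 + 0.77x2 + 1.73x3 + 0.88x4 + 0.57x5 s.t.:
  6x1 + 1x2 + 25x4 + 41x5 ≥ 67   (carbohydrate)
  31x1 + 165x2 + 186x3 + 104x4 + 235x5 ≥ 354   (calories)
  x1, x2, x3, x4, x5 ≥ 0.
The minimum-cost mix takes nothing from kale, eggs, chicken breast, sweet potato — only kidney beans. The carbohydrate requirement is met with equality.
Optimal quantities: kidney beans = 1.634 servings.
Hence cost = 0.57·1.634 = €0.93138.

€0.931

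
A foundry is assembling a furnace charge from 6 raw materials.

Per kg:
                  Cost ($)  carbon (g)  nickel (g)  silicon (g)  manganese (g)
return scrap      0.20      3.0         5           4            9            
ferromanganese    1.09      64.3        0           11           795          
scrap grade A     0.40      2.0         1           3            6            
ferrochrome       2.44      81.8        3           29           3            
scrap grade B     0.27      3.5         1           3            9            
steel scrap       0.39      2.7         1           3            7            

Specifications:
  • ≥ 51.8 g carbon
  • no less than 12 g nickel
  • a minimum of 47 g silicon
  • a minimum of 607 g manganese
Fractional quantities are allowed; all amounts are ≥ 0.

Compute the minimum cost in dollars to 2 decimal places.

Let x1 = kg of return scrap, x2 = kg of ferromanganese, x3 = kg of scrap grade A, x4 = kg of ferrochrome, x5 = kg of scrap grade B, x6 = kg of steel scrap.
min 0.2x1 + 1.09x2 + 0.4x3 + 2.44x4 + 0.27x5 + 0.39x6 s.t.:
  3x1 + 64.3x2 + 2x3 + 81.8x4 + 3.5x5 + 2.7x6 ≥ 51.8   (carbon)
  5x1 + 1x3 + 3x4 + 1x5 + 1x6 ≥ 12   (nickel)
  4x1 + 11x2 + 3x3 + 29x4 + 3x5 + 3x6 ≥ 47   (silicon)
  9x1 + 795x2 + 6x3 + 3x4 + 9x5 + 7x6 ≥ 607   (manganese)
  x1, x2, x3, x4, x5, x6 ≥ 0.
The optimal basis is {return scrap, ferromanganese}; scrap grade A, ferrochrome, scrap grade B, steel scrap drop out. There the silicon and manganese constraints are tight.
Solving gives x1 = 9.96, x2 = 0.6508.
Hence cost = 0.2·9.96 + 1.09·0.6508 = $2.7014.

$2.70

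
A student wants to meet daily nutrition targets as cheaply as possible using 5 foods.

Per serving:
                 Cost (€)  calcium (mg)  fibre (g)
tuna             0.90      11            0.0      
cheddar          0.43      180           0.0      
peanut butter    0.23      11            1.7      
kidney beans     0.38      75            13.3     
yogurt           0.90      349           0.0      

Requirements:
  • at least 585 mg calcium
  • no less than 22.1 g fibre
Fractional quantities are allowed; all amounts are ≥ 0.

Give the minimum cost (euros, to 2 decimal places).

Set it up as a linear program. Let x1 = servings of tuna, x2 = servings of cheddar, x3 = servings of peanut butter, x4 = servings of kidney beans, x5 = servings of yogurt.
Minimise 0.9x1 + 0.43x2 + 0.23x3 + 0.38x4 + 0.9x5 s.t.:
  11x1 + 180x2 + 11x3 + 75x4 + 349x5 ≥ 585   (calcium)
  1.7x3 + 13.3x4 ≥ 22.1   (fibre)
  x1, x2, x3, x4, x5 ≥ 0.
At the optimum only cheddar, kidney beans are positive (tuna, peanut butter, yogurt = 0). There the calcium and fibre constraints are tight.
That vertex is x2 = 2.558, x4 = 1.662.
Hence cost = 0.43·2.558 + 0.38·1.662 = €1.7315.

€1.73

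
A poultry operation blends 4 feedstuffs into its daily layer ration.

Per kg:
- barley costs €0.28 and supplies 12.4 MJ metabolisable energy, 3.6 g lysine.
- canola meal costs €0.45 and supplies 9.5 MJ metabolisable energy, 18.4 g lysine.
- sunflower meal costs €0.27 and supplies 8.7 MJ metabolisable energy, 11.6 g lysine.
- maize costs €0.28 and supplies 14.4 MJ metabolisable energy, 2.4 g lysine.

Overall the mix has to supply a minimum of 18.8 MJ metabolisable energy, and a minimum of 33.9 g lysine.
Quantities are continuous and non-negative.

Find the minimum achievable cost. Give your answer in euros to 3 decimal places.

Let x1 = kg of barley, x2 = kg of canola meal, x3 = kg of sunflower meal, x4 = kg of maize.
Minimize 0.28x1 + 0.45x2 + 0.27x3 + 0.28x4 with:
  12.4x1 + 9.5x2 + 8.7x3 + 14.4x4 ≥ 18.8   (metabolisable energy)
  3.6x1 + 18.4x2 + 11.6x3 + 2.4x4 ≥ 33.9   (lysine)
  x1, x2, x3, x4 ≥ 0.
At the optimum only sunflower meal is positive (barley, canola meal, maize = 0). There the lysine constraint is tight.
Solving gives x3 = 2.922.
Hence cost = 0.27·2.922 = €0.78894.

€0.789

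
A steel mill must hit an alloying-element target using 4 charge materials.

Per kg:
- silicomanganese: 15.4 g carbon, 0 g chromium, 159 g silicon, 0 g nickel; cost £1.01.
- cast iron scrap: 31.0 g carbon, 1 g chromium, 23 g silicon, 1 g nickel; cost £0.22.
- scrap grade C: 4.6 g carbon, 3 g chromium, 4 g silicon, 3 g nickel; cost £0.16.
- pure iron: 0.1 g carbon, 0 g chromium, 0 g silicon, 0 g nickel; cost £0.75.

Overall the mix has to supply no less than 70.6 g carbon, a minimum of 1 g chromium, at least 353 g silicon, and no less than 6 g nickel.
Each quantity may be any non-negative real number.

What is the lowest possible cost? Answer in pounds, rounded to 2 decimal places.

Treat it as an LP. Let x1 = kg of silicomanganese, x2 = kg of cast iron scrap, x3 = kg of scrap grade C, x4 = kg of pure iron.
Minimize 1.01x1 + 0.22x2 + 0.16x3 + 0.75x4 with:
  15.4x1 + 31x2 + 4.6x3 + 0.1x4 ≥ 70.6   (carbon)
  1x2 + 3x3 ≥ 1   (chromium)
  159x1 + 23x2 + 4x3 ≥ 353   (silicon)
  1x2 + 3x3 ≥ 6   (nickel)
  x1, x2, x3, x4 ≥ 0.
The cheapest feasible vertex uses only silicomanganese, cast iron scrap, scrap grade C; pure iron is not used. The carbon, silicon, nickel requirements are met with equality.
Optimal quantities: silicomanganese = 2.03 kg, cast iron scrap = 1.023 kg, scrap grade C = 1.659 kg.
Hence cost = 1.01·2.03 + 0.22·1.023 + 0.16·1.659 = £2.5408.

£2.54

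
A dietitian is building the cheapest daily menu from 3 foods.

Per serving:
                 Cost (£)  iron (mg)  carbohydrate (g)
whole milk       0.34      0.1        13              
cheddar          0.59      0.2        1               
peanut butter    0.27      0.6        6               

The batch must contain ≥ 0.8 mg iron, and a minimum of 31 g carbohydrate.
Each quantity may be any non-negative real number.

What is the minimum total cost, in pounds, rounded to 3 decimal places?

Set it up as a linear program. Let x1 = servings of whole milk, x2 = servings of cheddar, x3 = servings of peanut butter.
min 0.34x1 + 0.59x2 + 0.27x3 subject to:
  0.1x1 + 0.2x2 + 0.6x3 ≥ 0.8   (iron)
  13x1 + 1x2 + 6x3 ≥ 31   (carbohydrate)
  x1, x2, x3 ≥ 0.
The cheapest feasible vertex uses only whole milk, peanut butter; cheddar is not used. There the iron and carbohydrate constraints are tight.
Solving gives x1 = 1.9167, x3 = 1.0139.
Total cost: 0.34·1.9167 + 0.27·1.0139 = 0.92543.

£0.925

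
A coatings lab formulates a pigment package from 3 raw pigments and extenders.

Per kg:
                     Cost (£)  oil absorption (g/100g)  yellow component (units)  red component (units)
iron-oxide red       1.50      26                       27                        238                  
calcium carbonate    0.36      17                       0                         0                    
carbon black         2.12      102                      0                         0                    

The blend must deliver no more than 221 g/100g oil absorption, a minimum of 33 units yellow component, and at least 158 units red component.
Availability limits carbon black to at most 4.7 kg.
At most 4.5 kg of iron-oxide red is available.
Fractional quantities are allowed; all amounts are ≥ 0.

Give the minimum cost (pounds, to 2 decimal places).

£1.83

Set it up as a linear program. Let x1 = kg of iron-oxide red, x2 = kg of calcium carbonate, x3 = kg of carbon black.
Minimise 1.5x1 + 0.36x2 + 2.12x3 s.t.:
  26x1 + 17x2 + 102x3 ≤ 221   (oil absorption)
  27x1 ≥ 33   (yellow component)
  238x1 ≥ 158   (red component)
  x3 ≤ 4.7
  x1 ≤ 4.5
  x1, x2, x3 ≥ 0.
The cheapest feasible vertex uses only iron-oxide red; calcium carbonate, carbon black are not used. Binding constraint: yellow component.
That vertex is x1 = 1.222.
Hence cost = 1.5·1.222 = £1.8330.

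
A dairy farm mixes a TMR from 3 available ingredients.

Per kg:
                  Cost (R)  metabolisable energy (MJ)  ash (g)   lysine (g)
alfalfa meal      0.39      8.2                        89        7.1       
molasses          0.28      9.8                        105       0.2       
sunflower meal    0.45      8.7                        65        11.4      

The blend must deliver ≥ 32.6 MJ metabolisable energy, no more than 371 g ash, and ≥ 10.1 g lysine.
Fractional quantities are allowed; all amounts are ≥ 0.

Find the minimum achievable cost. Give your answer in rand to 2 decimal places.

R1.10

Let x1 = kg of alfalfa meal, x2 = kg of molasses, x3 = kg of sunflower meal.
Minimise 0.39x1 + 0.28x2 + 0.45x3 s.t.:
  8.2x1 + 9.8x2 + 8.7x3 ≥ 32.6   (metabolisable energy)
  89x1 + 105x2 + 65x3 ≤ 371   (ash)
  7.1x1 + 0.2x2 + 11.4x3 ≥ 10.1   (lysine)
  x1, x2, x3 ≥ 0.
The cheapest feasible vertex uses only molasses, sunflower meal; alfalfa meal is not used. There the metabolisable energy and lysine constraints are tight.
Solving gives x2 = 2.58, x3 = 0.8407.
Total cost: 0.28·2.58 + 0.45·0.8407 = 1.1007.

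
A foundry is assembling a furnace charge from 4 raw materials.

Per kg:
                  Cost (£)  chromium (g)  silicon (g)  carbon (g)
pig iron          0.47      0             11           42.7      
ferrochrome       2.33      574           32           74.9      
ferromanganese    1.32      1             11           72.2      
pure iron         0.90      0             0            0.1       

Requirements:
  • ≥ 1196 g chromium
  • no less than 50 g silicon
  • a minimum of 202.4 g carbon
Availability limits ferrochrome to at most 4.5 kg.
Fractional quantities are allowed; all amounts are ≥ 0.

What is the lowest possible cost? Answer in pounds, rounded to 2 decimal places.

£5.36

Set it up as a linear program. Let x1 = kg of pig iron, x2 = kg of ferrochrome, x3 = kg of ferromanganese, x4 = kg of pure iron.
min 0.47x1 + 2.33x2 + 1.32x3 + 0.9x4 with:
  574x2 + 1x3 ≥ 1196   (chromium)
  11x1 + 32x2 + 11x3 ≥ 50   (silicon)
  42.7x1 + 74.9x2 + 72.2x3 + 0.1x4 ≥ 202.4   (carbon)
  x2 ≤ 4.5
  x1, x2, x3, x4 ≥ 0.
The optimal basis is {pig iron, ferrochrome}; ferromanganese, pure iron drop out. Binding constraints: chromium and carbon.
So pig iron = 1.0852 kg, ferrochrome = 2.0836 kg.
Hence cost = 0.47·1.0852 + 2.33·2.0836 = £5.3648.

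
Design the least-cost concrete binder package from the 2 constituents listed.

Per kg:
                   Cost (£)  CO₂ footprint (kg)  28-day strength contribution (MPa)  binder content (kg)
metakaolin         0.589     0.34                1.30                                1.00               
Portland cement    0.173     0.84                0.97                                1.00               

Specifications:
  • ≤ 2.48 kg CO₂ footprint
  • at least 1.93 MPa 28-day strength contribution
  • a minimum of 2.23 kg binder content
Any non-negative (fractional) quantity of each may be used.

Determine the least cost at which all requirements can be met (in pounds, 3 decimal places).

£0.386

This is a linear program. Let x1 = kg of metakaolin, x2 = kg of Portland cement.
Minimise 0.589x1 + 0.173x2 s.t.:
  0.34x1 + 0.84x2 ≤ 2.48   (CO₂ footprint)
  1.3x1 + 0.97x2 ≥ 1.93   (28-day strength contribution)
  1x1 + 1x2 ≥ 2.23   (binder content)
  x1, x2 ≥ 0.
The cheapest feasible vertex uses only Portland cement; metakaolin is not used. There the binder content constraint is tight.
Solving gives x2 = 2.23.
Total cost: 0.173·2.23 = 0.38579.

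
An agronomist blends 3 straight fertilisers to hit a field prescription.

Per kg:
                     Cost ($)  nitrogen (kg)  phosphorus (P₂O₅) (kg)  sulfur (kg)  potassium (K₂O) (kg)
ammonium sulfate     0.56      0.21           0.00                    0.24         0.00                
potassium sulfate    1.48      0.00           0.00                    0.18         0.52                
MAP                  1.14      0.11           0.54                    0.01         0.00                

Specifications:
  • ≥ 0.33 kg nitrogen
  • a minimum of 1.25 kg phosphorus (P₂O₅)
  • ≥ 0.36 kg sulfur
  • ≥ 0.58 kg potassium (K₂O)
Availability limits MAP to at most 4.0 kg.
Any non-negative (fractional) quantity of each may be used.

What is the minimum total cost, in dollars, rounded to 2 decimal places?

Treat it as an LP. Let x1 = kg of ammonium sulfate, x2 = kg of potassium sulfate, x3 = kg of MAP.
min 0.56x1 + 1.48x2 + 1.14x3 subject to:
  0.21x1 + 0.11x3 ≥ 0.33   (nitrogen)
  0.54x3 ≥ 1.25   (phosphorus (P₂O₅))
  0.24x1 + 0.18x2 + 0.01x3 ≥ 0.36   (sulfur)
  0.52x2 ≥ 0.58   (potassium (K₂O))
  x3 ≤ 4
  x1, x2, x3 ≥ 0.
The optimal mix uses every input. There the phosphorus (P₂O₅), sulfur, potassium (K₂O) constraints are tight.
So ammonium sulfate = 0.567 kg, potassium sulfate = 1.115 kg, MAP = 2.315 kg.
Cost = 0.56·0.567 + 1.48·1.115 + 1.14·2.315 = 4.6068.

$4.61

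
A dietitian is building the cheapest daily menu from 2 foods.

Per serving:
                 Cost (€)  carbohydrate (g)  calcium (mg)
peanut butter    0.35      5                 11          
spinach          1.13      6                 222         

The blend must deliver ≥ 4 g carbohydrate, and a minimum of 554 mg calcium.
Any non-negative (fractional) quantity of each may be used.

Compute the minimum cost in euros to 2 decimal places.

€2.82

This is a linear program. Let x1 = servings of peanut butter, x2 = servings of spinach.
Minimize 0.35x1 + 1.13x2 subject to:
  5x1 + 6x2 ≥ 4   (carbohydrate)
  11x1 + 222x2 ≥ 554   (calcium)
  x1, x2 ≥ 0.
The optimal basis is {spinach}; peanut butter drops out. Binding constraint: calcium.
Solving gives x2 = 2.495.
Hence cost = 1.13·2.495 = €2.8194.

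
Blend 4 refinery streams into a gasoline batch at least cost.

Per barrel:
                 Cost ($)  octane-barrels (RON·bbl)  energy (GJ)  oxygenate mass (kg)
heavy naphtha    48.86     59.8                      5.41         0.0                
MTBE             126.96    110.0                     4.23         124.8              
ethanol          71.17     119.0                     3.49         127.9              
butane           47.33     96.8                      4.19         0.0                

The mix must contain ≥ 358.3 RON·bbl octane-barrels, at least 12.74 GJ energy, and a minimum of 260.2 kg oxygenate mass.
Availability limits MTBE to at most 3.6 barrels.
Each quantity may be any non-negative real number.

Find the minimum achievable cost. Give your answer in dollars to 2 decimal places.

$205.85

This is a linear program. Let x1 = barrels of heavy naphtha, x2 = barrels of MTBE, x3 = barrels of ethanol, x4 = barrels of butane.
min 48.86x1 + 126.96x2 + 71.17x3 + 47.33x4 subject to:
  59.8x1 + 110x2 + 119x3 + 96.8x4 ≥ 358.3   (octane-barrels)
  5.41x1 + 4.23x2 + 3.49x3 + 4.19x4 ≥ 12.74   (energy)
  124.8x2 + 127.9x3 ≥ 260.2   (oxygenate mass)
  x2 ≤ 3.6
  x1, x2, x3, x4 ≥ 0.
At the optimum only heavy naphtha, ethanol, butane are positive (MTBE = 0). Binding constraints: octane-barrels, energy, oxygenate mass.
That vertex is x1 = 0.21617, x3 = 2.0344, x4 = 1.0669.
Total cost: 48.86·0.21617 + 71.17·2.0344 + 47.33·1.0669 = 205.8467.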